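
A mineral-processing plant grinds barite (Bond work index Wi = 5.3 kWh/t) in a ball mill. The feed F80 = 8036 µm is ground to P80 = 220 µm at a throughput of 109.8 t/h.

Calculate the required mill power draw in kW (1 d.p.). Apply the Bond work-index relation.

W = 10·Wi·(P80^(-½) − F80^(-½))
W = 10·5.3·(1/√220 − 1/√8036) = 10·5.3·(0.056265) = 2.9820 kWh/t
Mill draw = 2.9820 × 109.8 = 327.4 kW

P = 327.4 kW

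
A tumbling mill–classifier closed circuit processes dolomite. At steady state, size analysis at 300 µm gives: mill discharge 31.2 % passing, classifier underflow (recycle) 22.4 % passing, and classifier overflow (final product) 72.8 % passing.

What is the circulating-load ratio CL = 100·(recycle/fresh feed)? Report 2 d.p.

Mass balance on the −300 µm fraction:
Fd + Rd = Ru + Fo ⇒ R/F = (o−d)/(d−u)
r = (72.8 − 31.2)/(31.2 − 22.4) = 41.6/8.8 = 4.7273
CL = 100·r = 472.73 %

CL = 472.73 %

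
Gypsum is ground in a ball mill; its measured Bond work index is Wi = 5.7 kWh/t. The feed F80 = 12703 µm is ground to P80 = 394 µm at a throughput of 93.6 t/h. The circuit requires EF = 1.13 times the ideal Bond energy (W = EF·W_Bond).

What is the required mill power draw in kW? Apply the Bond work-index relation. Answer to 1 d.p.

P = 250.2 kW

W = 10·Wi·[P80^(−½) − F80^(−½)]
W = 10·5.7·(1/√394 − 1/√12703) = 10·5.7·(0.041507) = 2.3659 kWh/t
With EF = 1.13: W = 2.3659·1.13 = 2.6735 kWh/t
Mill draw = 2.6735 × 93.6 = 250.2 kW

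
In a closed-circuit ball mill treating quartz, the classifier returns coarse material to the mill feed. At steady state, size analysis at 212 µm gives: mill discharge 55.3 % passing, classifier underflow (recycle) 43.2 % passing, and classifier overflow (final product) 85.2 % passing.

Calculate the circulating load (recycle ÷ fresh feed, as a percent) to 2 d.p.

CL = 247.11 %

Let r = R/F. Size balance at 212 µm:
d + r·d = r·u + o → r(d−u) = o−d
r = (85.2 − 55.3)/(55.3 − 43.2) = 29.9/12.1 = 2.4711
CL = 100·r = 247.11 %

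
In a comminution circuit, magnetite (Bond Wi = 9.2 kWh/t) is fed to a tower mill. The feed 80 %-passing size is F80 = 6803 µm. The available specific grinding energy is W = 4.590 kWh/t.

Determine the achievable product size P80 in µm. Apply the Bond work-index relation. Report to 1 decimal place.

Bond:  W = 10 Wi (1/√P − 1/√F)
P80^-0.5 = F80^-0.5 + W/(10 Wi)
  = 4.5900/(10·9.2) + 1/√6803 = 0.049891 + 0.012124 = 0.062015
P80 = (1/0.062015)² = 16.1250² = 260.02 µm

P80 = 260.0 µm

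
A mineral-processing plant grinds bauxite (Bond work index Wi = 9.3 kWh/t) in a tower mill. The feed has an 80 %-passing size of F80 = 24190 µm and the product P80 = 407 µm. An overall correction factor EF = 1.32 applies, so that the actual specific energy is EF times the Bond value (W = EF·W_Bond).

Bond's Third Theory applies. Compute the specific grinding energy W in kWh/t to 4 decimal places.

W = 5.2957 kWh/t

W = 10·Wi·[P80^(−½) − F80^(−½)]
1/√407 = 0.049568;  1/√24190 = 0.006430
W = 10·9.3·(0.049568 − 0.006430) = 4.0119 kWh/t
Corrected W = EF·W_Bond = 1.32·4.0119 = 5.2957 kWh/t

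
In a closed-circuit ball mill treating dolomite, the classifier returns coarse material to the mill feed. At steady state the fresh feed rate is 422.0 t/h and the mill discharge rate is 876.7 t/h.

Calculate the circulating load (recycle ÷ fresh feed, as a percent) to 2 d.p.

CL = 107.75 %

M = F + R at steady state, so:
R = M − F = 876.7 − 422.0 = 454.7 t/h
CL = 100·R/F = 100·454.7/422.0 = 107.75 %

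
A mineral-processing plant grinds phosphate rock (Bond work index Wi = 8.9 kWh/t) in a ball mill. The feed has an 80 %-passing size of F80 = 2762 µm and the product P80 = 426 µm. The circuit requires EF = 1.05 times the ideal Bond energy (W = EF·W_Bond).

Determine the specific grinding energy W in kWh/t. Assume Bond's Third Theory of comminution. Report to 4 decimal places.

W = 2.7495 kWh/t

W_Bond = 10·Wi·(1/√P₈₀ − 1/√F₈₀)
1/√426 = 0.048450;  1/√2762 = 0.019028
W = 10·8.9·(0.048450 − 0.019028) = 2.6186 kWh/t
Corrected W = EF·W_Bond = 1.05·2.6186 = 2.7495 kWh/t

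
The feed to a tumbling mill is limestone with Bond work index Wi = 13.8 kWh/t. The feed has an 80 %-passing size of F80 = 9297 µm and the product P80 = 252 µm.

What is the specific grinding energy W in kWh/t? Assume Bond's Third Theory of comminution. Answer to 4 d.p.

W = 7.2620 kWh/t

W = 10 Wi (1/√P80 − 1/√F80)  [Bond]
1/√252 = 0.062994;  1/√9297 = 0.010371
W = 10·13.8·(0.062994 − 0.010371) = 7.2620 kWh/t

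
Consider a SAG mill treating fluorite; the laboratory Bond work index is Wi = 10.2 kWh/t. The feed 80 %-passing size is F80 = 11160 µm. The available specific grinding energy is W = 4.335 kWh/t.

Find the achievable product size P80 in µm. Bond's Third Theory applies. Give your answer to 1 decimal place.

W = 10·Wi·[P80^(−½) − F80^(−½)]
P80^(−½) = W/(10 Wi) + F80^(−½)
  = 4.3350/(10·10.2) + 1/√11160 = 0.042500 + 0.009466 = 0.051966
P80 = (1/0.051966)² = 19.2433² = 370.31 µm

P80 = 370.3 µm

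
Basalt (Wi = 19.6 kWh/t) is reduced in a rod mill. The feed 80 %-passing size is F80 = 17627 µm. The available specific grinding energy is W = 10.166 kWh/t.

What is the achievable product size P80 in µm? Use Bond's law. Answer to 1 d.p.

P80 = 283.4 µm

Bond:  W = 10 Wi (1/√P − 1/√F)
P80^(−½) = W/(10 Wi) + F80^(−½)
  = 10.1660/(10·19.6) + 1/√17627 = 0.051867 + 0.007532 = 0.059399
P80 = (1/0.059399)² = 16.8352² = 283.42 µm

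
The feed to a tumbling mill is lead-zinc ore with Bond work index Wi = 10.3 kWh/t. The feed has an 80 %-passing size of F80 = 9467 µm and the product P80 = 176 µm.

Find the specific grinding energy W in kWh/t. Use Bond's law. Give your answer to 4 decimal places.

W = 10·Wi·(P80^(-½) − F80^(-½))
1/√176 = 0.075378;  1/√9467 = 0.010278
W = 10·10.3·(0.075378 − 0.010278) = 6.7053 kWh/t

W = 6.7053 kWh/t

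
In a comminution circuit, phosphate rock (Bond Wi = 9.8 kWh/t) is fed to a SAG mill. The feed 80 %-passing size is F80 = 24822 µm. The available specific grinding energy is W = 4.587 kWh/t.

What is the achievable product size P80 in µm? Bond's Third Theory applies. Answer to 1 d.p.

Bond: W = 10·Wi·(1/√P80 − 1/√F80)
⇒ 1/√P80 = W/(10·Wi) + 1/√F80
  = 4.5870/(10·9.8) + 1/√24822 = 0.046806 + 0.006347 = 0.053153
P80 = (1/0.053153)² = 18.8135² = 353.95 µm

P80 = 353.9 µm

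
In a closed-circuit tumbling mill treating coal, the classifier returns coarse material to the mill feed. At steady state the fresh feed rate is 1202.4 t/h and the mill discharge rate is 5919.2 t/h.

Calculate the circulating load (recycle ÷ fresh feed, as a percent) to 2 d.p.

Steady state: M = F + R.
R = M − F = 5919.2 − 1202.4 = 4716.8 t/h
CL = 100·R/F = 100·4716.8/1202.4 = 392.28 %

CL = 392.28 %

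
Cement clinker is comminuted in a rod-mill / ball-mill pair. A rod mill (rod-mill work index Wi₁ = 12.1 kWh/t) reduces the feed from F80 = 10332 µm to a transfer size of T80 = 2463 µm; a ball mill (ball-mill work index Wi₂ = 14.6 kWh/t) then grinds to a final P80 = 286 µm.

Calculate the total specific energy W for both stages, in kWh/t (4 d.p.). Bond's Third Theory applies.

Bond:  W = 10 Wi (1/√P − 1/√F)
Stage 1 (10332→2463 µm, Wi₁=12.1): W₁ = 10·12.1·(0.020150 − 0.009838) = 1.2477 kWh/t
Stage 2 (2463→286 µm, Wi₂=14.6): W₂ = 10·14.6·(0.059131 − 0.020150) = 5.6913 kWh/t
W = W₁ + W₂ = 1.2477 + 5.6913 = 6.9390 kWh/t

W = 6.9390 kWh/t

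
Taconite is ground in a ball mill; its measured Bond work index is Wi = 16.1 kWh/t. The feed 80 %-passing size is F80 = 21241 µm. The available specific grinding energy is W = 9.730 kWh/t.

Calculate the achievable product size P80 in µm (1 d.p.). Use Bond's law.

Bond: W = 10·Wi·(1/√P80 − 1/√F80)
⇒ 1/√P80 = W/(10 Wi) + 1/√F80
  = 9.7300/(10·16.1) + 1/√21241 = 0.060435 + 0.006861 = 0.067296
P80 = (1/0.067296)² = 14.8597² = 220.81 µm

P80 = 220.8 µm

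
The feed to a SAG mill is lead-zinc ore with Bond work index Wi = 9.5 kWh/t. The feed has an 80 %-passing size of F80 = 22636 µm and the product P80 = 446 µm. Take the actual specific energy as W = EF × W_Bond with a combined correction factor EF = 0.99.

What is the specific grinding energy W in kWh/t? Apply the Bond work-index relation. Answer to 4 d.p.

W_Bond = 10·Wi·(1/√P₈₀ − 1/√F₈₀)
1/√446 = 0.047351;  1/√22636 = 0.006647
W = 10·9.5·(0.047351 − 0.006647) = 3.8670 kWh/t
Apply correction: 3.8670 × 0.99 = 3.8283 kWh/t

W = 3.8283 kWh/t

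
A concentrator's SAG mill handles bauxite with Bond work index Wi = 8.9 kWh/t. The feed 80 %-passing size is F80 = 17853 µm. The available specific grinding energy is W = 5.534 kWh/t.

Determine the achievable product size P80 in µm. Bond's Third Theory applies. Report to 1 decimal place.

W = 10 Wi (P80^-0.5 − F80^-0.5)
⇒ 1/√P80 = W/(10·Wi) + 1/√F80
  = 5.5340/(10·8.9) + 1/√17853 = 0.062180 + 0.007484 = 0.069664
P80 = (1/0.069664)² = 14.3546² = 206.06 µm

P80 = 206.1 µm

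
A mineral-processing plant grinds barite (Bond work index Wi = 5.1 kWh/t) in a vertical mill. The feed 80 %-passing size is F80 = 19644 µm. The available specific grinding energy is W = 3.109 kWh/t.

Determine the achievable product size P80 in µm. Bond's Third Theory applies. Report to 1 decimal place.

Bond: W = 10·Wi·(1/√P80 − 1/√F80)
⇒ 1/√P80 = W/(10 Wi) + 1/√F80
  = 3.1090/(10·5.1) + 1/√19644 = 0.060961 + 0.007135 = 0.068096
P80 = (1/0.068096)² = 14.6852² = 215.66 µm

P80 = 215.7 µm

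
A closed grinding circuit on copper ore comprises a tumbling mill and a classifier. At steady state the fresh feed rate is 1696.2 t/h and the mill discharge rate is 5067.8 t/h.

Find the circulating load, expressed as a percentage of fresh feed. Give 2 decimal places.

M = F + R at steady state, so:
R = M − F = 5067.8 − 1696.2 = 3371.6 t/h
CL = 100·R/F = 100·3371.6/1696.2 = 198.77 %

CL = 198.77 %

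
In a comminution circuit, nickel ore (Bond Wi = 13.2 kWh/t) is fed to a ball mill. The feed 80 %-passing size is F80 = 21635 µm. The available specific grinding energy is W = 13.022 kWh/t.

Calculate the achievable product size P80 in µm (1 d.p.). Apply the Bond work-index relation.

P80 = 89.9 µm

W = 10 Wi (P80^-0.5 − F80^-0.5)
P80^-0.5 = F80^-0.5 + W/(10 Wi)
  = 13.0220/(10·13.2) + 1/√21635 = 0.098652 + 0.006799 = 0.105450
P80 = (1/0.105450)² = 9.4832² = 89.93 µm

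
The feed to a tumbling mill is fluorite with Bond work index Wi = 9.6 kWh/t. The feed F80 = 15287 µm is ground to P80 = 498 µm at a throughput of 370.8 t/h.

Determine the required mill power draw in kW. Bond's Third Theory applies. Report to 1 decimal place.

P = 1307.2 kW

W = 10 Wi (P80^-0.5 − F80^-0.5)
W = 10·9.6·(1/√498 − 1/√15287) = 10·9.6·(0.036723) = 3.5254 kWh/t
Power = W × throughput = 3.5254 kWh/t × 370.8 t/h = 1307.2 kW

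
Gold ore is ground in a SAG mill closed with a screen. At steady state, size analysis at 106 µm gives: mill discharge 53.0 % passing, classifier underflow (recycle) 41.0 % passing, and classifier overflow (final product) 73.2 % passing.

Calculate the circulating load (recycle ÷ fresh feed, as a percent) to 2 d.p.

Classifier node, passing 106 µm:
r = (o − d)/(d − u)
r = (73.2 − 53.0)/(53.0 − 41.0) = 20.2/12.0 = 1.6833
CL = 100·r = 168.33 %

CL = 168.33 %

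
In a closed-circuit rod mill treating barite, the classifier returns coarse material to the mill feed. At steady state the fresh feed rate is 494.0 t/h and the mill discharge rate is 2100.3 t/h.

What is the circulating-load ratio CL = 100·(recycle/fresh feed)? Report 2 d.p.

Discharge = new feed + return, hence
R = M − F = 2100.3 − 494.0 = 1606.3 t/h
CL = 100·R/F = 100·1606.3/494.0 = 325.16 %

CL = 325.16 %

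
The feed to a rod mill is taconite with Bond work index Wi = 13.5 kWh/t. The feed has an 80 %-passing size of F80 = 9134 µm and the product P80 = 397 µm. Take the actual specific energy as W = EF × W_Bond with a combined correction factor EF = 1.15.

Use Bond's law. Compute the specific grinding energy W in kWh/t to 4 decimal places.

Bond: W = 10·Wi·(1/√P80 − 1/√F80)
1/√397 = 0.050189;  1/√9134 = 0.010463
W = 10·13.5·(0.050189 − 0.010463) = 5.3629 kWh/t
Apply correction: 5.3629 × 1.15 = 6.1673 kWh/t

W = 6.1673 kWh/t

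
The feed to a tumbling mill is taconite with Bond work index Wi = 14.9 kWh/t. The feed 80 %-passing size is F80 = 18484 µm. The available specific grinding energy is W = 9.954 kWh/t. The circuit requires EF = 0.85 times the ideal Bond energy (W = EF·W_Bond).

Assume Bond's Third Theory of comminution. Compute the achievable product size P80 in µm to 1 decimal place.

P80 = 135.4 µm

W = 10 Wi (1/√P80 − 1/√F80)  [Bond]
W_Bond = W / EF = 9.954 / 0.85 = 11.7106 kWh/t
1/√P80 = 1/√F80 + W_Bond/(10·Wi)
  = 11.7106/(10·14.9) + 1/√18484 = 0.078595 + 0.007355 = 0.085950
P80 = (1/0.085950)² = 11.6347² = 135.37 µm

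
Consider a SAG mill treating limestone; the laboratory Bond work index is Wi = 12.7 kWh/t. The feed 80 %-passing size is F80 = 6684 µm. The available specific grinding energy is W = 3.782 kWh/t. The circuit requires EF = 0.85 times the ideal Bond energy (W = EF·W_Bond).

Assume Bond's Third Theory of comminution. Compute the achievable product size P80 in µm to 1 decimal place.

P80 = 447.6 µm

W = 10 Wi (P80^-0.5 − F80^-0.5)
W_Bond = W / EF = 3.782 / 0.85 = 4.4494 kWh/t
1/√P80 = 1/√F80 + W_Bond/(10·Wi)
  = 4.4494/(10·12.7) + 1/√6684 = 0.035035 + 0.012232 = 0.047266
P80 = (1/0.047266)² = 21.1567² = 447.61 µm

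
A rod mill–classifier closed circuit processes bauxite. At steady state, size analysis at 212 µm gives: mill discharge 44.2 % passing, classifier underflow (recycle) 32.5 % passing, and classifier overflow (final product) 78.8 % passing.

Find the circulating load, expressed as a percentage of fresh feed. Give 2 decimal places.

CL = 295.73 %

Let r = R/F. Size balance at 212 µm:
d + r·d = r·u + o → r(d−u) = o−d
r = (78.8 − 44.2)/(44.2 − 32.5) = 34.6/11.7 = 2.9573
CL = 100·r = 295.73 %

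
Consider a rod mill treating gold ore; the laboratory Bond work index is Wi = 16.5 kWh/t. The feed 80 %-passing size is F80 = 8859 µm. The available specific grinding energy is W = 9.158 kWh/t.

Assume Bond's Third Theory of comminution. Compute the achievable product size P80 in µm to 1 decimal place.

P80 = 228.7 µm

W = 10 Wi (P80^-0.5 − F80^-0.5)
P80^(−½) = W/(10 Wi) + F80^(−½)
  = 9.1580/(10·16.5) + 1/√8859 = 0.055503 + 0.010624 = 0.066128
P80 = (1/0.066128)² = 15.1223² = 228.68 µm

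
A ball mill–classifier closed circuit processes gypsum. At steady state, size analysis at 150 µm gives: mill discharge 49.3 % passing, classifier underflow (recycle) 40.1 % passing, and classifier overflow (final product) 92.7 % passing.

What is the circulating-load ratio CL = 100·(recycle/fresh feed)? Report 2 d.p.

Mass balance on the −150 µm fraction:
(1+r)·d = r·u + o ⇒ r = (o−d)/(d−u)
r = (92.7 − 49.3)/(49.3 − 40.1) = 43.4/9.2 = 4.7174
CL = 100·r = 471.74 %

CL = 471.74 %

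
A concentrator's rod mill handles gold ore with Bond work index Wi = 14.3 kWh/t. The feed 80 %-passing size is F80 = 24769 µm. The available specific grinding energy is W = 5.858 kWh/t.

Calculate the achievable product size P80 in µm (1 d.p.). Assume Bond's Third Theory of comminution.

P80 = 446.6 µm

W_Bond = 10·Wi·(1/√P₈₀ − 1/√F₈₀)
⇒ 1/√P80 = W/(10·Wi) + 1/√F80
  = 5.8580/(10·14.3) + 1/√24769 = 0.040965 + 0.006354 = 0.047319
P80 = (1/0.047319)² = 21.1332² = 446.61 µm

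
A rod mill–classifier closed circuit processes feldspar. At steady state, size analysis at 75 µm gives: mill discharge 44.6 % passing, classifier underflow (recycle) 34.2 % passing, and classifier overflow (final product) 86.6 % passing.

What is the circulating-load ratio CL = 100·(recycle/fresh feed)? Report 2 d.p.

CL = 403.85 %

Two-product formula at 75 µm:
d + r·d = r·u + o → r(d−u) = o−d
r = (86.6 − 44.6)/(44.6 − 34.2) = 42.0/10.4 = 4.0385
CL = 100·r = 403.85 %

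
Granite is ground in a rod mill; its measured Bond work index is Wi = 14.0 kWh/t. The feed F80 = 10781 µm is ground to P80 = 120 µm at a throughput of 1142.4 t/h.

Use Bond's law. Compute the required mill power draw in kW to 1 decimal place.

W_Bond = 10·Wi·(1/√P₈₀ − 1/√F₈₀)
W = 10·14.0·(1/√120 − 1/√10781) = 10·14.0·(0.081656) = 11.4319 kWh/t
P_mill = W·ṁ = 11.4319·1142.4 = 13059.8 kW

P = 13059.8 kW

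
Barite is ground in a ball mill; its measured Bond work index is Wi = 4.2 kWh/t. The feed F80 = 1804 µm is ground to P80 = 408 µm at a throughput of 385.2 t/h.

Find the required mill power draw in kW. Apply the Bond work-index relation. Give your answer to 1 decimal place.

P = 420.0 kW

W_Bond = 10·Wi·(1/√P₈₀ − 1/√F₈₀)
W = 10·4.2·(1/√408 − 1/√1804) = 10·4.2·(0.025963) = 1.0905 kWh/t
P = W·T = 1.0905·385.2 = 420.0 kW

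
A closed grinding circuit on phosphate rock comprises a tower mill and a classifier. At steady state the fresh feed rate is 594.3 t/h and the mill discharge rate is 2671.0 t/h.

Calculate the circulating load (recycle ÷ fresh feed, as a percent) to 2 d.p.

Discharge = new feed + return, hence
R = M − F = 2671.0 − 594.3 = 2076.7 t/h
CL = 100·R/F = 100·2076.7/594.3 = 349.44 %

CL = 349.44 %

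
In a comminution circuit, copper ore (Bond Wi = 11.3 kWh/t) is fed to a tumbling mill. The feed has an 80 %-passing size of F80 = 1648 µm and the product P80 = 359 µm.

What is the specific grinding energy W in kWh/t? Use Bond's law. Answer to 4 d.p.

W = 10·Wi·(P80^(-½) − F80^(-½))
1/√359 = 0.052778;  1/√1648 = 0.024633
W = 10·11.3·(0.052778 − 0.024633) = 3.1804 kWh/t

W = 3.1804 kWh/t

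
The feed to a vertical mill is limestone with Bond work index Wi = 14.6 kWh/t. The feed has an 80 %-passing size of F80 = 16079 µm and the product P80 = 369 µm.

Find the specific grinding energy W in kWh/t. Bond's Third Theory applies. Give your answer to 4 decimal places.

W = 10·Wi·(P80^(-½) − F80^(-½))
1/√369 = 0.052058;  1/√16079 = 0.007886
W = 10·14.6·(0.052058 − 0.007886) = 6.4491 kWh/t

W = 6.4491 kWh/t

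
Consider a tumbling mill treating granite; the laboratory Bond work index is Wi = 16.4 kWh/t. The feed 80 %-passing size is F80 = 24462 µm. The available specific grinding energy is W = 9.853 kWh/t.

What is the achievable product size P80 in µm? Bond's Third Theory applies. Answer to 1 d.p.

P80 = 226.3 µm

W_Bond = 10·Wi·(1/√P₈₀ − 1/√F₈₀)
P80^-0.5 = F80^-0.5 + W/(10 Wi)
  = 9.8530/(10·16.4) + 1/√24462 = 0.060079 + 0.006394 = 0.066473
P80 = (1/0.066473)² = 15.0437² = 226.31 µm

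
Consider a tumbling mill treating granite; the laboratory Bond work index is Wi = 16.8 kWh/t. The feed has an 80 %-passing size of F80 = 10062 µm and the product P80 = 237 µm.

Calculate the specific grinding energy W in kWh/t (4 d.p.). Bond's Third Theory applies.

W = 9.2380 kWh/t

Bond: W = 10·Wi·(1/√P80 − 1/√F80)
1/√237 = 0.064957;  1/√10062 = 0.009969
W = 10·16.8·(0.064957 − 0.009969) = 9.2380 kWh/t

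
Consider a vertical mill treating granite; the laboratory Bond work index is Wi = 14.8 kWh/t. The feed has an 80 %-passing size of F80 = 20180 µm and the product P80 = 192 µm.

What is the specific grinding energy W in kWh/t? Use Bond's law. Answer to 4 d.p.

W_Bond = 10·Wi·(1/√P₈₀ − 1/√F₈₀)
1/√192 = 0.072169;  1/√20180 = 0.007039
W = 10·14.8·(0.072169 − 0.007039) = 9.6391 kWh/t

W = 9.6391 kWh/t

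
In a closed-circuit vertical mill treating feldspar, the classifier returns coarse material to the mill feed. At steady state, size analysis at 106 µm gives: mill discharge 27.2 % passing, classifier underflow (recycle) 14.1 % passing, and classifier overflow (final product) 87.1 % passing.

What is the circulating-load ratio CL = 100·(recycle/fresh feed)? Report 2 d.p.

CL = 457.25 %

Classifier node, passing 106 µm:
d + r·d = r·u + o → r(d−u) = o−d
r = (87.1 − 27.2)/(27.2 − 14.1) = 59.9/13.1 = 4.5725
CL = 100·r = 457.25 %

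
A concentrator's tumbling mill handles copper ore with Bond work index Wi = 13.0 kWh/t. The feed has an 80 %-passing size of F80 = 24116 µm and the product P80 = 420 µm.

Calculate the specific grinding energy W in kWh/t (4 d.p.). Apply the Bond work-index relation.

W = 10·Wi·(P80^(-½) − F80^(-½))
1/√420 = 0.048795;  1/√24116 = 0.006439
W = 10·13.0·(0.048795 − 0.006439) = 5.5062 kWh/t

W = 5.5062 kWh/t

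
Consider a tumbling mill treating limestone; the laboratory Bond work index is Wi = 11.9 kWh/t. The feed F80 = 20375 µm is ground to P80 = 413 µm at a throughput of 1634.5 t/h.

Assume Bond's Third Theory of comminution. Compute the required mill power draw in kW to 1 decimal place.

Bond: W = 10·Wi·(1/√P80 − 1/√F80)
W = 10·11.9·(1/√413 − 1/√20375) = 10·11.9·(0.042201) = 5.0219 kWh/t
Mill draw = 5.0219 × 1634.5 = 8208.3 kW

P = 8208.3 kW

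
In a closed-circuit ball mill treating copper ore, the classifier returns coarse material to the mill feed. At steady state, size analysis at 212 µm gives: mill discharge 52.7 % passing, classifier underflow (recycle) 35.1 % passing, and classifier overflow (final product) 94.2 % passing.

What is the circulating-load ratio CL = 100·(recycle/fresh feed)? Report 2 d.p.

CL = 235.80 %

Mass balance on the −212 µm fraction:
r = (o − d)/(d − u)
r = (94.2 − 52.7)/(52.7 − 35.1) = 41.5/17.6 = 2.3580
CL = 100·r = 235.80 %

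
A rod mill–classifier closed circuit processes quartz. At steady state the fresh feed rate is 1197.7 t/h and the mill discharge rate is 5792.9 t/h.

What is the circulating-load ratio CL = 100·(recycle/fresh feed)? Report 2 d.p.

Discharge = new feed + return, hence
R = M − F = 5792.9 − 1197.7 = 4595.2 t/h
CL = 100·R/F = 100·4595.2/1197.7 = 383.67 %

CL = 383.67 %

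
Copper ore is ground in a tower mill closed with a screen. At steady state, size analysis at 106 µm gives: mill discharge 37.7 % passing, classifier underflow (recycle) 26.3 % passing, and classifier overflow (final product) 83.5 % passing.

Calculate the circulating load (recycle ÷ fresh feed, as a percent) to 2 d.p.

Classifier node, passing 106 µm:
(1+r)·d = r·u + o ⇒ r = (o−d)/(d−u)
r = (83.5 − 37.7)/(37.7 − 26.3) = 45.8/11.4 = 4.0175
CL = 100·r = 401.75 %

CL = 401.75 %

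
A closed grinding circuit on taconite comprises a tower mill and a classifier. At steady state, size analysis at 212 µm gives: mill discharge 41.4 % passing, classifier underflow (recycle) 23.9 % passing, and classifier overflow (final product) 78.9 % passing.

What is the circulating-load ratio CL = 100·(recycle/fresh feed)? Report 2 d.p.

CL = 214.29 %

Mass balance on the −212 µm fraction:
(1+r)·d = r·u + o ⇒ r = (o−d)/(d−u)
r = (78.9 − 41.4)/(41.4 − 23.9) = 37.5/17.5 = 2.1429
CL = 100·r = 214.29 %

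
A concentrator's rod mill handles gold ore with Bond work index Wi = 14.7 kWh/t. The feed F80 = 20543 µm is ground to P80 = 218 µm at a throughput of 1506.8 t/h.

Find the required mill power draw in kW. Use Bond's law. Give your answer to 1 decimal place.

W = 10 Wi (1/√P80 − 1/√F80)  [Bond]
W = 10·14.7·(1/√218 − 1/√20543) = 10·14.7·(0.060752) = 8.9305 kWh/t
Mill draw = 8.9305 × 1506.8 = 13456.4 kW

P = 13456.4 kW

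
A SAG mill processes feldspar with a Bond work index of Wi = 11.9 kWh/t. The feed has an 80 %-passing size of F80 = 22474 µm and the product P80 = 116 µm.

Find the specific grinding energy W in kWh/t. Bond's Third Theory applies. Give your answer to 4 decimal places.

W_Bond = 10·Wi·(1/√P₈₀ − 1/√F₈₀)
1/√116 = 0.092848;  1/√22474 = 0.006671
W = 10·11.9·(0.092848 − 0.006671) = 10.2551 kWh/t

W = 10.2551 kWh/t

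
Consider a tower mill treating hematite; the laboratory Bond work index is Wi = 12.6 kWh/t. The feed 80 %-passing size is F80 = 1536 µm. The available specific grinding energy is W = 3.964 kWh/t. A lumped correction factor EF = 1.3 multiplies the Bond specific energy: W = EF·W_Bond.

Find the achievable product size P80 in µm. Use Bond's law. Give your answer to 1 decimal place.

W = 10·Wi·(P80^(-½) − F80^(-½))
W_Bond = W / EF = 3.964 / 1.3 = 3.0492 kWh/t
P80^-0.5 = F80^-0.5 + W_Bond/(10 Wi)
  = 3.0492/(10·12.6) + 1/√1536 = 0.024200 + 0.025516 = 0.049716
P80 = (1/0.049716)² = 20.1143² = 404.59 µm

P80 = 404.6 µm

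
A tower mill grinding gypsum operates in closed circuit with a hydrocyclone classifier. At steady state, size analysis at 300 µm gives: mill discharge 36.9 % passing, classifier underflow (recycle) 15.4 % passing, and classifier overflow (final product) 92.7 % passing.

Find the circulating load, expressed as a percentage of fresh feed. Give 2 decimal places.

Classifier node, passing 300 µm:
(1+r)·d = r·u + o ⇒ r = (o−d)/(d−u)
r = (92.7 − 36.9)/(36.9 − 15.4) = 55.8/21.5 = 2.5953
CL = 100·r = 259.53 %

CL = 259.53 %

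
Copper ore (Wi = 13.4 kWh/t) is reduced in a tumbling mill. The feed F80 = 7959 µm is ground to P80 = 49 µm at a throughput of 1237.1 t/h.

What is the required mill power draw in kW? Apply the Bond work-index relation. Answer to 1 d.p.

W = 10·Wi·(P80^(-½) − F80^(-½))
W = 10·13.4·(1/√49 − 1/√7959) = 10·13.4·(0.131648) = 17.6408 kWh/t
Mill draw = 17.6408 × 1237.1 = 21823.5 kW

P = 21823.5 kW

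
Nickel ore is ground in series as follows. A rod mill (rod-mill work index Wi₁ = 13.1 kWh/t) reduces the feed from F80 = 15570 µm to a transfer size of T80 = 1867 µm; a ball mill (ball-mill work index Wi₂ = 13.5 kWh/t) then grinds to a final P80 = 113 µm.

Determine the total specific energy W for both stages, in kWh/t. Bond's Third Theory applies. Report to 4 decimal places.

W = 10·Wi·[P80^(−½) − F80^(−½)]
Stage 1 (15570→1867 µm, Wi₁=13.1): W₁ = 10·13.1·(0.023143 − 0.008014) = 1.9819 kWh/t
Stage 2 (1867→113 µm, Wi₂=13.5): W₂ = 10·13.5·(0.094072 − 0.023143) = 9.5754 kWh/t
W = W₁ + W₂ = 1.9819 + 9.5754 = 11.5573 kWh/t

W = 11.5573 kWh/t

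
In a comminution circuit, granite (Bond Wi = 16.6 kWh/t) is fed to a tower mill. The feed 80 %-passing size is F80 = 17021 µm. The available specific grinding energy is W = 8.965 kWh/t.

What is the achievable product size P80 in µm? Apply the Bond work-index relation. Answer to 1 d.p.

W = 10 Wi (1/√P80 − 1/√F80)  [Bond]
⇒ 1/√P80 = W/(10 Wi) + 1/√F80
  = 8.9650/(10·16.6) + 1/√17021 = 0.054006 + 0.007665 = 0.061671
P80 = (1/0.061671)² = 16.2151² = 262.93 µm

P80 = 262.9 µm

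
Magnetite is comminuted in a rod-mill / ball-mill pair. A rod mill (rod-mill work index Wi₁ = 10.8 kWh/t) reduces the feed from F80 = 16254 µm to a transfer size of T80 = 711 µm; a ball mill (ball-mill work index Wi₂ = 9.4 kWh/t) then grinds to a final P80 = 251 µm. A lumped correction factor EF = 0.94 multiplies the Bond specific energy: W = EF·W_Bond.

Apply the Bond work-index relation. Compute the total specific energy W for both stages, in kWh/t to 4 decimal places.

W = 10·Wi·(P80^(-½) − F80^(-½))
Stage 1 (16254→711 µm, Wi₁=10.8): W₁ = 10·10.8·(0.037503 − 0.007844) = 3.2032 kWh/t
Stage 2 (711→251 µm, Wi₂=9.4): W₂ = 10·9.4·(0.063119 − 0.037503) = 2.4080 kWh/t
W = W₁ + W₂ = 3.2032 + 2.4080 = 5.6112 kWh/t
Apply correction: 5.6112 × 0.94 = 5.2745 kWh/t

W = 5.2745 kWh/t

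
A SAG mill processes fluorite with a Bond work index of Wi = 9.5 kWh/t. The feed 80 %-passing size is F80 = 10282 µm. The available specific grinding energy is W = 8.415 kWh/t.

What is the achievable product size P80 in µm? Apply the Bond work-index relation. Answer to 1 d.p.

P80 = 103.2 µm

W = 10 Wi (1/√P80 − 1/√F80)  [Bond]
P80^(−½) = W/(10 Wi) + F80^(−½)
  = 8.4150/(10·9.5) + 1/√10282 = 0.088579 + 0.009862 = 0.098441
P80 = (1/0.098441)² = 10.1584² = 103.19 µm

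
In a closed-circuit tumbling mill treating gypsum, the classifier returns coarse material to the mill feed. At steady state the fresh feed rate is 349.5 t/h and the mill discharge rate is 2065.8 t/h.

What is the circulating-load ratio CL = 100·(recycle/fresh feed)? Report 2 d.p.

Discharge = new feed + return, hence
R = M − F = 2065.8 − 349.5 = 1716.3 t/h
CL = 100·R/F = 100·1716.3/349.5 = 491.07 %

CL = 491.07 %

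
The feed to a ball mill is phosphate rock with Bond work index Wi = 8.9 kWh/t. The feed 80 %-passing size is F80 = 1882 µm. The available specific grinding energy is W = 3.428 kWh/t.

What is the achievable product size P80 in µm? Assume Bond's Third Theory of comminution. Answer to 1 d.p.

Bond: W = 10·Wi·(1/√P80 − 1/√F80)
1/√P80 = 1/√F80 + W/(10·Wi)
  = 3.4280/(10·8.9) + 1/√1882 = 0.038517 + 0.023051 = 0.061568
P80 = (1/0.061568)² = 16.2422² = 263.81 µm

P80 = 263.8 µm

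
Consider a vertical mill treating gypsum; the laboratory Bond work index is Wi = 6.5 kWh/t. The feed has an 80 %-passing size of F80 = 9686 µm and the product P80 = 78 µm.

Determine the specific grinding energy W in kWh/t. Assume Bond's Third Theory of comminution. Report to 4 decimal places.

W = 6.6993 kWh/t

W_Bond = 10·Wi·(1/√P₈₀ − 1/√F₈₀)
1/√78 = 0.113228;  1/√9686 = 0.010161
W = 10·6.5·(0.113228 − 0.010161) = 6.6993 kWh/t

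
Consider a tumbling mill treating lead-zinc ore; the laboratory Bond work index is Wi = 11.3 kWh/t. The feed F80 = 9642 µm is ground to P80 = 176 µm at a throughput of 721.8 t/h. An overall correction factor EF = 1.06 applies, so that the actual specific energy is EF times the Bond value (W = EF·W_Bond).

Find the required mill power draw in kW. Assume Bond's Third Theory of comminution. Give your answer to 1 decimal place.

W = 10 Wi (1/√P80 − 1/√F80)  [Bond]
W = 10·11.3·(1/√176 − 1/√9642) = 10·11.3·(0.065194) = 7.3669 kWh/t
Corrected W = EF·W_Bond = 1.06·7.3669 = 7.8089 kWh/t
Power = W × throughput = 7.8089 kWh/t × 721.8 t/h = 5636.5 kW

P = 5636.5 kW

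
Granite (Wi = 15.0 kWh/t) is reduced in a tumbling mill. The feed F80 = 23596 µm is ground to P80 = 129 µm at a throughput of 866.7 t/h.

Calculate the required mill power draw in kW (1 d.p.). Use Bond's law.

P = 10600.0 kW

W = 10 Wi (1/√P80 − 1/√F80)  [Bond]
W = 10·15.0·(1/√129 − 1/√23596) = 10·15.0·(0.081535) = 12.2303 kWh/t
P = W·T = 12.2303·866.7 = 10600.0 kW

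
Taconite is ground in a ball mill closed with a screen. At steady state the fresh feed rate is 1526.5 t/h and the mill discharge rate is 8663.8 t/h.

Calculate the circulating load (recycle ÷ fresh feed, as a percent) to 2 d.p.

CL = 467.56 %

M = F + R at steady state, so:
R = M − F = 8663.8 − 1526.5 = 7137.3 t/h
CL = 100·R/F = 100·7137.3/1526.5 = 467.56 %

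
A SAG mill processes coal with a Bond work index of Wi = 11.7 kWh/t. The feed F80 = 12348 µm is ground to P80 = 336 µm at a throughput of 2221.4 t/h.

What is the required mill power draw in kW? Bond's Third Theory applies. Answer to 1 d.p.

Bond: W = 10·Wi·(1/√P80 − 1/√F80)
W = 10·11.7·(1/√336 − 1/√12348) = 10·11.7·(0.045555) = 5.3300 kWh/t
P_mill = W·ṁ = 5.3300·2221.4 = 11840.0 kW

P = 11840.0 kW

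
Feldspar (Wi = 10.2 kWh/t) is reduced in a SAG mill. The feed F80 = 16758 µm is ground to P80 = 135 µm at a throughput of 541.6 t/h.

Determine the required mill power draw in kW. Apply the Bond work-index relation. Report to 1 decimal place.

W = 10 Wi / √P80 − 10 Wi / √F80
W = 10·10.2·(1/√135 − 1/√16758) = 10·10.2·(0.078341) = 7.9908 kWh/t
P_mill = W·ṁ = 7.9908·541.6 = 4327.8 kW

P = 4327.8 kW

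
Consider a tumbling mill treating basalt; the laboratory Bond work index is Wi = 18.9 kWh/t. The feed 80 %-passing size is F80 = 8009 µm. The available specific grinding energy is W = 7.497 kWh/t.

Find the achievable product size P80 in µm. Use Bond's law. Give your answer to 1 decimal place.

P80 = 386.9 µm

Bond: W = 10·Wi·(1/√P80 − 1/√F80)
P80^(−½) = W/(10 Wi) + F80^(−½)
  = 7.4970/(10·18.9) + 1/√8009 = 0.039667 + 0.011174 = 0.050841
P80 = (1/0.050841)² = 19.6693² = 386.88 µm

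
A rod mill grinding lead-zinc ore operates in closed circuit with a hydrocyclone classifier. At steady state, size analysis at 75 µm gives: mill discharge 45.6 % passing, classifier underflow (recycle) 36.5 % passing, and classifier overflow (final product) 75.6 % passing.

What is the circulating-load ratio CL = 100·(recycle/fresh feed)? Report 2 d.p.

Let r = R/F. Size balance at 75 µm:
r = (o − d)/(d − u)
r = (75.6 − 45.6)/(45.6 − 36.5) = 30.0/9.1 = 3.2967
CL = 100·r = 329.67 %

CL = 329.67 %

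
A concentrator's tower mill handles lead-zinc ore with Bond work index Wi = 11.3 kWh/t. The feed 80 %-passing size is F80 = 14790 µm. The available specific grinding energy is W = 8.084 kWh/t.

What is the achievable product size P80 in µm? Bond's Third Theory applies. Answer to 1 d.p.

Bond: W = 10·Wi·(1/√P80 − 1/√F80)
⇒ 1/√P80 = W/(10 Wi) + 1/√F80
  = 8.0840/(10·11.3) + 1/√14790 = 0.071540 + 0.008223 = 0.079763
P80 = (1/0.079763)² = 12.5372² = 157.18 µm

P80 = 157.2 µm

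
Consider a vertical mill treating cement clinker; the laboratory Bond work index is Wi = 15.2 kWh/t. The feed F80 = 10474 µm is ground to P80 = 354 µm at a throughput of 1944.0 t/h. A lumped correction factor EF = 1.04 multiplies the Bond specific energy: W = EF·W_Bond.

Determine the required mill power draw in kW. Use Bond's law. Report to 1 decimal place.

P = 13330.5 kW

W = 10·Wi·[P80^(−½) − F80^(−½)]
W = 10·15.2·(1/√354 − 1/√10474) = 10·15.2·(0.043378) = 6.5935 kWh/t
With EF = 1.04: W = 6.5935·1.04 = 6.8572 kWh/t
Mill draw = 6.8572 × 1944.0 = 13330.5 kW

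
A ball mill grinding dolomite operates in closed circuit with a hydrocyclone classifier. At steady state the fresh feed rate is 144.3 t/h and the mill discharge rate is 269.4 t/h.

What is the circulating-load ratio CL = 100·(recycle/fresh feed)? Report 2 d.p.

Mill node: discharge = fresh + recycle.
R = M − F = 269.4 − 144.3 = 125.1 t/h
CL = 100·R/F = 100·125.1/144.3 = 86.69 %

CL = 86.69 %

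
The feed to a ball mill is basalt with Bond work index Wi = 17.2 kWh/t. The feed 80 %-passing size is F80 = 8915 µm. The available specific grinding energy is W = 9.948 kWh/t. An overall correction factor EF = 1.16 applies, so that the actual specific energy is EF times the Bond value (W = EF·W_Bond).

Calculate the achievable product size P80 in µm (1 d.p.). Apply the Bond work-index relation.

Bond:  W = 10 Wi (1/√P − 1/√F)
W_Bond = W / EF = 9.948 / 1.16 = 8.5759 kWh/t
P80^(−½) = W_Bond/(10 Wi) + F80^(−½)
  = 8.5759/(10·17.2) + 1/√8915 = 0.049860 + 0.010591 = 0.060451
P80 = (1/0.060451)² = 16.5424² = 273.65 µm

P80 = 273.7 µm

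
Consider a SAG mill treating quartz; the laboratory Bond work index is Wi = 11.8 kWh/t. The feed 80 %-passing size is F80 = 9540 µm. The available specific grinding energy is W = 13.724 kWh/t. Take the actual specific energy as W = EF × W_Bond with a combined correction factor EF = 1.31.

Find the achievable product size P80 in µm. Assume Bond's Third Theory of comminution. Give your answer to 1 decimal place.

W = 10 Wi (1/√P80 − 1/√F80)  [Bond]
W_Bond = W / EF = 13.724 / 1.31 = 10.4763 kWh/t
⇒ 1/√P80 = W_Bond/(10·Wi) + 1/√F80
  = 10.4763/(10·11.8) + 1/√9540 = 0.088783 + 0.010238 = 0.099021
P80 = (1/0.099021)² = 10.0989² = 101.99 µm

P80 = 102.0 µm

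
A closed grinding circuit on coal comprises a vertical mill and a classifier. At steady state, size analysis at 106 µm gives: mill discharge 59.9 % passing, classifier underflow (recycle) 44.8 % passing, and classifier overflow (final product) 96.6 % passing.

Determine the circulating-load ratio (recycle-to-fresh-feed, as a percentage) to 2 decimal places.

Balance %-passing 106 µm (r = R/F):
(1+r)d = ru + o → r = (o−d)/(d−u)
r = (96.6 − 59.9)/(59.9 − 44.8) = 36.7/15.1 = 2.4305
CL = 100·r = 243.05 %

CL = 243.05 %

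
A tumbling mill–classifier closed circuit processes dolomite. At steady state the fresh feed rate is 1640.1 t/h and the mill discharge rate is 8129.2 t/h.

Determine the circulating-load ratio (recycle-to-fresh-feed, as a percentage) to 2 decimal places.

CL = 395.65 %

Mill node: discharge = fresh + recycle.
R = M − F = 8129.2 − 1640.1 = 6489.1 t/h
CL = 100·R/F = 100·6489.1/1640.1 = 395.65 %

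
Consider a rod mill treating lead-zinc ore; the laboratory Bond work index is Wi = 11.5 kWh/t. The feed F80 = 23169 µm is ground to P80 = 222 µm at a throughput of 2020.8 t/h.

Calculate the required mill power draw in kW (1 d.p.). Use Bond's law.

P = 14070.4 kW

Bond: W = 10·Wi·(1/√P80 − 1/√F80)
W = 10·11.5·(1/√222 − 1/√23169) = 10·11.5·(0.060546) = 6.9628 kWh/t
P = W·T = 6.9628·2020.8 = 14070.4 kW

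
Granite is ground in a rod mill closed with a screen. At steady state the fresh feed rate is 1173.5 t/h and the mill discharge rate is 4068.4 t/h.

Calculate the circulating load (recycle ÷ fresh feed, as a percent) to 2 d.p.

CL = 246.69 %

Steady state: M = F + R.
R = M − F = 4068.4 − 1173.5 = 2894.9 t/h
CL = 100·R/F = 100·2894.9/1173.5 = 246.69 %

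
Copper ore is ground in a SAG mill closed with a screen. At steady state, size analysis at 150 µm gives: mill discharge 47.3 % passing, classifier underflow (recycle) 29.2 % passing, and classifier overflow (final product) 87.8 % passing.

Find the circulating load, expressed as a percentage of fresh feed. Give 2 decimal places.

CL = 223.76 %

Classifier node, passing 150 µm:
r = (o − d)/(d − u)
r = (87.8 − 47.3)/(47.3 − 29.2) = 40.5/18.1 = 2.2376
CL = 100·r = 223.76 %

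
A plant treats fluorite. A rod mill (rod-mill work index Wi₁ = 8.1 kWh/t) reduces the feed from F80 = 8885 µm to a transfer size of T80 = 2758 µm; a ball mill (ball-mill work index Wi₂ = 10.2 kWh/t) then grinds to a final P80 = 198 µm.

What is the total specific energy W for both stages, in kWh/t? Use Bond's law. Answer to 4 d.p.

W = 5.9896 kWh/t

Bond: W = 10·Wi·(1/√P80 − 1/√F80)
Stage 1 (8885→2758 µm, Wi₁=8.1): W₁ = 10·8.1·(0.019042 − 0.010609) = 0.6830 kWh/t
Stage 2 (2758→198 µm, Wi₂=10.2): W₂ = 10·10.2·(0.071067 − 0.019042) = 5.3066 kWh/t
W = W₁ + W₂ = 0.6830 + 5.3066 = 5.9896 kWh/t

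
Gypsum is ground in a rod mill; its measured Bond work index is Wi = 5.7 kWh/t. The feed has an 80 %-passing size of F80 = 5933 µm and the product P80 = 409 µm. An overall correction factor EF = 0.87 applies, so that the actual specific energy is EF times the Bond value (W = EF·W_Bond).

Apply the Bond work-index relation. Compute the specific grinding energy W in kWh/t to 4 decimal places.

W = 10 Wi (1/√P80 − 1/√F80)  [Bond]
1/√409 = 0.049447;  1/√5933 = 0.012983
W = 10·5.7·(0.049447 − 0.012983) = 2.0785 kWh/t
With EF = 0.87: W = 2.0785·0.87 = 1.8083 kWh/t

W = 1.8083 kWh/t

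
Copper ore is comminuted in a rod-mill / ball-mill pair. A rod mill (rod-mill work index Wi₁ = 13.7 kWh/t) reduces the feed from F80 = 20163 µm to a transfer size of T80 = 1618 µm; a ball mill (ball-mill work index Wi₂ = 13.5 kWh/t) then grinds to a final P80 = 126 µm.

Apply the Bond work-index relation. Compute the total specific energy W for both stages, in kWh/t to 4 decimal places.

W_Bond = 10·Wi·(1/√P₈₀ − 1/√F₈₀)
Stage 1 (20163→1618 µm, Wi₁=13.7): W₁ = 10·13.7·(0.024861 − 0.007042) = 2.4411 kWh/t
Stage 2 (1618→126 µm, Wi₂=13.5): W₂ = 10·13.5·(0.089087 − 0.024861) = 8.6706 kWh/t
W = W₁ + W₂ = 2.4411 + 8.6706 = 11.1117 kWh/t

W = 11.1117 kWh/t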